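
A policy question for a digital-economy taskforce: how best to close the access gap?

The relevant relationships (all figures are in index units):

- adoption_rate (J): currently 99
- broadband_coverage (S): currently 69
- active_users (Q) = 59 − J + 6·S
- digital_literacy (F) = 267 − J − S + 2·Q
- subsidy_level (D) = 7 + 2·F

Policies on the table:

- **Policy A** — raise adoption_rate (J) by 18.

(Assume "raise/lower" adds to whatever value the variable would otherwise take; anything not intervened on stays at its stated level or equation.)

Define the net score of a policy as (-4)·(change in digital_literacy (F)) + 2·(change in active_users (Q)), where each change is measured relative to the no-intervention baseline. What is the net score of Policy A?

180

Baseline:
  J = 99
  S = 69
  Q = 59 − 99 + 6·69 = 374
  F = 267 − 99 − 69 + 2·374 = 847
Policy A (J + 18):
  J = 99 + 18 = 117
  S = 69
  Q = 59 − 117 + 6·69 = 356
  F = 267 − 117 − 69 + 2·356 = 793
ΔF = 793 − 847 = -54; ΔQ = 356 − 374 = -18
Score = (-4)·(-54) + 2·(-18) = 180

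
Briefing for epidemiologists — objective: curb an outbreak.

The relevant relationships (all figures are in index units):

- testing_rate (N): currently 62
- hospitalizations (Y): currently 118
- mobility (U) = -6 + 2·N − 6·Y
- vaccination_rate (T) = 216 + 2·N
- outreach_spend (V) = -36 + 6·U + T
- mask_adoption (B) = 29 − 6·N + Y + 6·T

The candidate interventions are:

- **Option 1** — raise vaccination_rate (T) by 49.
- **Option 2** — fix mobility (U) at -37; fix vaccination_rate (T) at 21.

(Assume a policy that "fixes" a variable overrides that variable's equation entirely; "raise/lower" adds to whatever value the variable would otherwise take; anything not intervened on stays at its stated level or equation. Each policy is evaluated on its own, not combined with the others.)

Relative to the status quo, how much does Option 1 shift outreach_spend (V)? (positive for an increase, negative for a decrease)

Baseline:
  N = 62
  Y = 118
  U = -6 + 2·62 − 6·118 = -590
  T = 216 + 2·62 = 340
  V = -36 + 6·(-590) + 340 = -3236
Option 1 (T + 49):
  N = 62
  Y = 118
  U = -6 + 2·62 − 6·118 = -590
  T = 216 + 2·62 (+49 from intervention) = 389
  V = -36 + 6·(-590) + 389 = -3187
Change in V: -3187 − (-3236) = 49

49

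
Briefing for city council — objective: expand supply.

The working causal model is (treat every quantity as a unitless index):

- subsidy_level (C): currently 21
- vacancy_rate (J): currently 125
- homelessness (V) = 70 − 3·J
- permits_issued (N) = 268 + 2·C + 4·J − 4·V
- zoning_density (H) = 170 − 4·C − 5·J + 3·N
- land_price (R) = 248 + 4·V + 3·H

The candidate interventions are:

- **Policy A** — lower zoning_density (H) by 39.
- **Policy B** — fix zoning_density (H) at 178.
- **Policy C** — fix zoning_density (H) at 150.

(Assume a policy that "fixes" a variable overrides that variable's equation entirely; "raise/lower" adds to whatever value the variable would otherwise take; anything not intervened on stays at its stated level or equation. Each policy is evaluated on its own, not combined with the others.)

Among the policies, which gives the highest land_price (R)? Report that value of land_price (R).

Policy A (H − 39):
  C = 21
  J = 125
  V = 70 − 3·125 = -305
  N = 268 + 2·21 + 4·125 − 4·(-305) = 2030
  H = 170 − 4·21 − 5·125 + 3·2030 (−39 from intervention) = 5512
  R = 248 + 4·(-305) + 3·5512 = 15564
Policy B (H := 178):
  C = 21
  J = 125
  V = 70 − 3·125 = -305
  N = 268 + 2·21 + 4·125 − 4·(-305) = 2030
  H = 178
  R = 248 + 4·(-305) + 3·178 = -438
Policy C (H := 150):
  C = 21
  J = 125
  V = 70 − 3·125 = -305
  N = 268 + 2·21 + 4·125 − 4·(-305) = 2030
  H = 150
  R = 248 + 4·(-305) + 3·150 = -522
Comparing — Policy A: R=15564, Policy B: R=-438, Policy C: R=-522. Highest is 15564 (Policy A).

15564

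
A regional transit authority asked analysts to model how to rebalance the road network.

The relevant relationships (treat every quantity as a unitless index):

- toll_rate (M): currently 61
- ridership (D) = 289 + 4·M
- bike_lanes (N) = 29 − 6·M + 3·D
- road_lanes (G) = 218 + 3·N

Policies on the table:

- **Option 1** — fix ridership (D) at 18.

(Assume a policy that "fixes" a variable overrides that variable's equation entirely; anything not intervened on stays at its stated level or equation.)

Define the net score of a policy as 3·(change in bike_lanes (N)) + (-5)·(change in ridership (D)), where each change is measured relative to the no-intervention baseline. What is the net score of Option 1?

-2060

Baseline:
  M = 61
  D = 289 + 4·61 = 533
  N = 29 − 6·61 + 3·533 = 1262
Option 1 (D := 18):
  M = 61
  D = 18
  N = 29 − 6·61 + 3·18 = -283
ΔN = -283 − 1262 = -1545; ΔD = 18 − 533 = -515
Score = 3·(-1545) + (-5)·(-515) = -2060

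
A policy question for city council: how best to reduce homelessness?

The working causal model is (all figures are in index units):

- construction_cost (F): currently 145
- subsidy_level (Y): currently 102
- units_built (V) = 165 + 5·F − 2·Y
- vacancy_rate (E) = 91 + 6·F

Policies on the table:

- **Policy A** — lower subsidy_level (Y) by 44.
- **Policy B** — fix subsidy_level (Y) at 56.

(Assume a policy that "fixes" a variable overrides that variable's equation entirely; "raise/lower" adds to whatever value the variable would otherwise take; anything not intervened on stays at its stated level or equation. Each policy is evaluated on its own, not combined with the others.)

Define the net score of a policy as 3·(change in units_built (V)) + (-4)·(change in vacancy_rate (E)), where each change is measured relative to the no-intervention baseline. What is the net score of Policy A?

Baseline:
  F = 145
  Y = 102
  V = 165 + 5·145 − 2·102 = 686
  E = 91 + 6·145 = 961
Policy A (Y − 44):
  F = 145
  Y = 102 − 44 = 58
  V = 165 + 5·145 − 2·58 = 774
  E = 91 + 6·145 = 961
ΔV = 774 − 686 = 88; ΔE = 961 − 961 = 0
Score = 3·88 + (-4)·0 = 264

264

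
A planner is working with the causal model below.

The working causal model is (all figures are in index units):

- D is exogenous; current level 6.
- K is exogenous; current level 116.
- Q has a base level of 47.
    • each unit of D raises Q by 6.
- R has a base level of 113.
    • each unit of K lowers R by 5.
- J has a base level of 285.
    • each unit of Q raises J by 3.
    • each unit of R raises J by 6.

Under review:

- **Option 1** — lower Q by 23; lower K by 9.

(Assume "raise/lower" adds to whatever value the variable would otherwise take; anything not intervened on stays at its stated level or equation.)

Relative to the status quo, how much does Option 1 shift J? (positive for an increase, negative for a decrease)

201

Baseline:
  D = 6
  K = 116
  Q = 47 + 6·6 = 83
  R = 113 − 5·116 = -467
  J = 285 + 3·83 + 6·(-467) = -2268
Option 1 (Q − 23, K − 9):
  D = 6
  K = 116 − 9 = 107
  Q = 47 + 6·6 (−23 from intervention) = 60
  R = 113 − 5·107 = -422
  J = 285 + 3·60 + 6·(-422) = -2067
Change in J: -2067 − (-2268) = 201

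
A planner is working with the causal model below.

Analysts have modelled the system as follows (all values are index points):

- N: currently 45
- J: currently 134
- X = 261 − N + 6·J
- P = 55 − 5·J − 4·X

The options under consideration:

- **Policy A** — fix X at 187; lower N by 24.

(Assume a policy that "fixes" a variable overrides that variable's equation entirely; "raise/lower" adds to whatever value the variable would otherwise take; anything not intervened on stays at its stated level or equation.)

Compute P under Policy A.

-1363

Policy A (X := 187, N − 24):
  N = 45 − 24 = 21
  J = 134
  X = 187
  P = 55 − 5·134 − 4·187 = -1363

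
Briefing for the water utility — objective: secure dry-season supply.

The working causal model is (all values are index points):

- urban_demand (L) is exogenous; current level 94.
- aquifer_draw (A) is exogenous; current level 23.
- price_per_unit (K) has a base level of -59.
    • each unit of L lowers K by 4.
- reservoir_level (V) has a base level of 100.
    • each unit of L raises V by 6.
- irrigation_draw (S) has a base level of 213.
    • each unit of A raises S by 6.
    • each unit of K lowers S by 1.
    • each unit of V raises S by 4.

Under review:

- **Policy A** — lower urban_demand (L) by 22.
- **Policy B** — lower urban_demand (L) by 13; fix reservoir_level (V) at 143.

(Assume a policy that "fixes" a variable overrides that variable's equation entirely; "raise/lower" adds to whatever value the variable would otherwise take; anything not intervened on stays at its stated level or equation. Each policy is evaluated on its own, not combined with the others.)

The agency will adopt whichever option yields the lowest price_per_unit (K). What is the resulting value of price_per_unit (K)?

Policy A (L − 22):
  L = 94 − 22 = 72
  K = -59 − 4·72 = -347
Policy B (L − 13, V := 143):
  L = 94 − 13 = 81
  K = -59 − 4·81 = -383
Comparing — Policy A: K=-347, Policy B: K=-383. Lowest is -383 (Policy B).

-383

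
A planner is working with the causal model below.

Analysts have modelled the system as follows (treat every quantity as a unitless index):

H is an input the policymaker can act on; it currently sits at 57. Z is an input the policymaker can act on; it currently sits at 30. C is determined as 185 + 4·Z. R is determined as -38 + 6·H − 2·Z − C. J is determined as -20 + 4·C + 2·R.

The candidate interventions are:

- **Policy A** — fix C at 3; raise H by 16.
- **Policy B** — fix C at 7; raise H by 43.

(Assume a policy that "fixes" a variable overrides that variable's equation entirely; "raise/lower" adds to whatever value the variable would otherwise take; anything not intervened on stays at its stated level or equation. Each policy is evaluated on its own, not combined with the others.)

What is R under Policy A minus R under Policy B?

Policy A (C := 3, H + 16):
  H = 57 + 16 = 73
  Z = 30
  C = 3
  R = -38 + 6·73 − 2·30 − 3 = 337
Policy B (C := 7, H + 43):
  H = 57 + 43 = 100
  Z = 30
  C = 7
  R = -38 + 6·100 − 2·30 − 7 = 495
R: 337 − 495 = -158

-158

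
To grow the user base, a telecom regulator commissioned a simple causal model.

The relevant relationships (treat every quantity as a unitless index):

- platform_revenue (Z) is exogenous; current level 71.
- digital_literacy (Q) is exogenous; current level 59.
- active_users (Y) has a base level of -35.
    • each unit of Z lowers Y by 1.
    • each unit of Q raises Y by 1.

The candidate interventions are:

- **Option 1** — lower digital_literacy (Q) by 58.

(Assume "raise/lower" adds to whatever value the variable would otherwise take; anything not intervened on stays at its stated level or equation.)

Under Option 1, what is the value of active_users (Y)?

Option 1 (Q − 58):
  Z = 71
  Q = 59 − 58 = 1
  Y = -35 − 71 + 1 = -105

-105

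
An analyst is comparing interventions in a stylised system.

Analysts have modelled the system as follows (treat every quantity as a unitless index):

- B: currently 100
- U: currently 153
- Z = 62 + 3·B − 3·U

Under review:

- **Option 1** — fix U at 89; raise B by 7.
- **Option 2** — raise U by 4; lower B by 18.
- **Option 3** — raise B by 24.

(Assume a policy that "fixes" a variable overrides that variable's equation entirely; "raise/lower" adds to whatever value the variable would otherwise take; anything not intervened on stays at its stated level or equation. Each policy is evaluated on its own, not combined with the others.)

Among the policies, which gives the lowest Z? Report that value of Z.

-163

Option 1 (U := 89, B + 7):
  B = 100 + 7 = 107
  U = 89
  Z = 62 + 3·107 − 3·89 = 116
Option 2 (U + 4, B − 18):
  B = 100 − 18 = 82
  U = 153 + 4 = 157
  Z = 62 + 3·82 − 3·157 = -163
Option 3 (B + 24):
  B = 100 + 24 = 124
  U = 153
  Z = 62 + 3·124 − 3·153 = -25
Comparing — Option 1: Z=116, Option 2: Z=-163, Option 3: Z=-25. Lowest is -163 (Option 2).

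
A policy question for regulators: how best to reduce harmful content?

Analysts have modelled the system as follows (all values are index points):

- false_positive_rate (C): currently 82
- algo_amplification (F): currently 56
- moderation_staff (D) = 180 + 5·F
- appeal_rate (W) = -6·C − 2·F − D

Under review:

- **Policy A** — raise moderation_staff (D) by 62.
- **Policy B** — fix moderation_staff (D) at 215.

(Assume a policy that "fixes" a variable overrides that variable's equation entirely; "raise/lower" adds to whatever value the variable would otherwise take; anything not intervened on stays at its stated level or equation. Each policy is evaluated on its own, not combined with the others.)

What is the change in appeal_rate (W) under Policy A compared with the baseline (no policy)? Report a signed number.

-62

Baseline:
  C = 82
  F = 56
  D = 180 + 5·56 = 460
  W = 0 − 6·82 − 2·56 − 460 = -1064
Policy A (D + 62):
  C = 82
  F = 56
  D = 180 + 5·56 (+62 from intervention) = 522
  W = 0 − 6·82 − 2·56 − 522 = -1126
Change in W: -1126 − (-1064) = -62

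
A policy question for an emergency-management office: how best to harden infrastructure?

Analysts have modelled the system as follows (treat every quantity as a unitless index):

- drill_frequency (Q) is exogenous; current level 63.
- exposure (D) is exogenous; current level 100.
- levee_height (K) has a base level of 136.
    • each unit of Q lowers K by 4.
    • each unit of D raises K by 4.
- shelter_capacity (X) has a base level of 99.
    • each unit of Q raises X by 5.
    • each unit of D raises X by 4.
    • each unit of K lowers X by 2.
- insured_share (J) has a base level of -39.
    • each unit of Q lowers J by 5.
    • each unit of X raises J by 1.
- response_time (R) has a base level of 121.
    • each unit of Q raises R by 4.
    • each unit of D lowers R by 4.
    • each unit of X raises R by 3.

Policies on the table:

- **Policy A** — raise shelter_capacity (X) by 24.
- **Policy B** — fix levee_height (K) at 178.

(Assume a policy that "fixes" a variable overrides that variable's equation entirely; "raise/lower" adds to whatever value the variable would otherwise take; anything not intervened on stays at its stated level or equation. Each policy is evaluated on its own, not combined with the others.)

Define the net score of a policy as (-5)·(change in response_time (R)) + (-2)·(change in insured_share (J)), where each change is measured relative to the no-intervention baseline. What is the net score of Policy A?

Baseline:
  Q = 63
  D = 100
  K = 136 − 4·63 + 4·100 = 284
  X = 99 + 5·63 + 4·100 − 2·284 = 246
  J = -39 − 5·63 + 246 = -108
  R = 121 + 4·63 − 4·100 + 3·246 = 711
Policy A (X + 24):
  Q = 63
  D = 100
  K = 136 − 4·63 + 4·100 = 284
  X = 99 + 5·63 + 4·100 − 2·284 (+24 from intervention) = 270
  J = -39 − 5·63 + 270 = -84
  R = 121 + 4·63 − 4·100 + 3·270 = 783
ΔR = 783 − 711 = 72; ΔJ = -84 − (-108) = 24
Score = (-5)·72 + (-2)·24 = -408

-408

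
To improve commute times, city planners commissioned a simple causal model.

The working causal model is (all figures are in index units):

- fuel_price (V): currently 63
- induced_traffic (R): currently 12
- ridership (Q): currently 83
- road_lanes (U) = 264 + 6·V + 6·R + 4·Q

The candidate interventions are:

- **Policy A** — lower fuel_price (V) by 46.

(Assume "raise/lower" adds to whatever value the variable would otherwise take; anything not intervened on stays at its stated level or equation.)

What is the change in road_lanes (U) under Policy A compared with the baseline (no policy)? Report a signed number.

-276

Baseline:
  V = 63
  R = 12
  Q = 83
  U = 264 + 6·63 + 6·12 + 4·83 = 1046
Policy A (V − 46):
  V = 63 − 46 = 17
  R = 12
  Q = 83
  U = 264 + 6·17 + 6·12 + 4·83 = 770
Change in U: 770 − 1046 = -276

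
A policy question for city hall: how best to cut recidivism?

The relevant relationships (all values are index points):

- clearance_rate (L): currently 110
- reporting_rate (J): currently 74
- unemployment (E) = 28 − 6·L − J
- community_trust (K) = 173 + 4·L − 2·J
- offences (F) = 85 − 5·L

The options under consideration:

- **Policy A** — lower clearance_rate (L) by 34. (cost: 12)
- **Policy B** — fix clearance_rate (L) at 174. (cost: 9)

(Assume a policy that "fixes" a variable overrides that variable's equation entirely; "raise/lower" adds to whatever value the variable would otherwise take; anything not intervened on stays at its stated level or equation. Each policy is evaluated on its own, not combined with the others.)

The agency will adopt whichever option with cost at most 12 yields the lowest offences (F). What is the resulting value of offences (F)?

-785

Policy A (L − 34):
  L = 110 − 34 = 76
  F = 85 − 5·76 = -295
Policy B (L := 174):
  L = 174
  F = 85 − 5·174 = -785
Comparing — Policy A: F=-295, Policy B: F=-785. Lowest is -785 (Policy B).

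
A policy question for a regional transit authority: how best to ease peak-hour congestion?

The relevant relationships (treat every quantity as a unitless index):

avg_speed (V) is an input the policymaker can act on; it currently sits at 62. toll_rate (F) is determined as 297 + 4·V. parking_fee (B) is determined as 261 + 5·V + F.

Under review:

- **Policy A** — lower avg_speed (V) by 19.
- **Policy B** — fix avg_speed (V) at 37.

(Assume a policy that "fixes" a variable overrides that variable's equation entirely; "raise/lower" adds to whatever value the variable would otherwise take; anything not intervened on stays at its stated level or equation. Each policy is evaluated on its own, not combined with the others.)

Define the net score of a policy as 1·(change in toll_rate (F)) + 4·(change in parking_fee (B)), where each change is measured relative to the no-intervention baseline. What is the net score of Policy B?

-1000

Baseline:
  V = 62
  F = 297 + 4·62 = 545
  B = 261 + 5·62 + 545 = 1116
Policy B (V := 37):
  V = 37
  F = 297 + 4·37 = 445
  B = 261 + 5·37 + 445 = 891
ΔF = 445 − 545 = -100; ΔB = 891 − 1116 = -225
Score = 1·(-100) + 4·(-225) = -1000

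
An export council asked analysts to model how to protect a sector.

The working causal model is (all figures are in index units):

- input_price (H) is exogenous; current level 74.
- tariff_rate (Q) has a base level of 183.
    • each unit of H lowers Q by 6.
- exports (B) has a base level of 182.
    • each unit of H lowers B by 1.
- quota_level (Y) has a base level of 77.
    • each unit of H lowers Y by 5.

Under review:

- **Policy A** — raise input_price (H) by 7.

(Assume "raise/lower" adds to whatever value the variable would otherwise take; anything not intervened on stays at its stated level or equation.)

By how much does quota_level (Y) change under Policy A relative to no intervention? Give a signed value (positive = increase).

Baseline:
  H = 74
  Y = 77 − 5·74 = -293
Policy A (H + 7):
  H = 74 + 7 = 81
  Y = 77 − 5·81 = -328
Change in Y: -328 − (-293) = -35

-35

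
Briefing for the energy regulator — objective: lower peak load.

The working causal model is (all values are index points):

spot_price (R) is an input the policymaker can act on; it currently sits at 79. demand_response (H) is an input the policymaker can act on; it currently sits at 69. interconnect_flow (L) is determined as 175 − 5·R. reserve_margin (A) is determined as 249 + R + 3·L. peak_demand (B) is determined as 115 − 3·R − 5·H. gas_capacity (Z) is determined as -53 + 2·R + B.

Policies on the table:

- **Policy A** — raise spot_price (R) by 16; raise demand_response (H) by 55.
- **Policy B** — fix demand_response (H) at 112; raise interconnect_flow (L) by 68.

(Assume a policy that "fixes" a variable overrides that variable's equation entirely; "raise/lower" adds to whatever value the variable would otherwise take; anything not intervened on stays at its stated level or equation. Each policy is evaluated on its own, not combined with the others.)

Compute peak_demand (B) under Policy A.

-790

Policy A (R + 16, H + 55):
  R = 79 + 16 = 95
  H = 69 + 55 = 124
  B = 115 − 3·95 − 5·124 = -790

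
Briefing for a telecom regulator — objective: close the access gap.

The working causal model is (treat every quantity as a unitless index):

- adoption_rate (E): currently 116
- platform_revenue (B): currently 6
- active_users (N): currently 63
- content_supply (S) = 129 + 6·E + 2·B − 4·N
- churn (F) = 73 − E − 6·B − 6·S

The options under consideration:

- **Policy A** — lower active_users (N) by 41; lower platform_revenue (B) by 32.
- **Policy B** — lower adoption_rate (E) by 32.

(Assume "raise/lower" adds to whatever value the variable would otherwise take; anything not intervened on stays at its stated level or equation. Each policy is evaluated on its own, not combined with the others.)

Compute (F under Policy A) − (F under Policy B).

-1592

Policy A (N − 41, B − 32):
  E = 116
  B = 6 − 32 = -26
  N = 63 − 41 = 22
  S = 129 + 6·116 + 2·(-26) − 4·22 = 685
  F = 73 − 116 − 6·(-26) − 6·685 = -3997
Policy B (E − 32):
  E = 116 − 32 = 84
  B = 6
  N = 63
  S = 129 + 6·84 + 2·6 − 4·63 = 393
  F = 73 − 84 − 6·6 − 6·393 = -2405
F: -3997 − (-2405) = -1592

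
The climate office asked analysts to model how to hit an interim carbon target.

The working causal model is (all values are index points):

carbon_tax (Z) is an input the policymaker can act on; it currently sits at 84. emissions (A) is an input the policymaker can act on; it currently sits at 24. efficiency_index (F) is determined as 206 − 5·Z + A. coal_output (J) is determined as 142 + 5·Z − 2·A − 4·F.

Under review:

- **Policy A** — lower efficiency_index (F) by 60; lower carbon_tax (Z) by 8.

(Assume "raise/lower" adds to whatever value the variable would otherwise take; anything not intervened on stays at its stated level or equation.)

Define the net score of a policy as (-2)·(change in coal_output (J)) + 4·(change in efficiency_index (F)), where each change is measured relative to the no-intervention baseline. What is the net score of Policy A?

-160

Baseline:
  Z = 84
  A = 24
  F = 206 − 5·84 + 24 = -190
  J = 142 + 5·84 − 2·24 − 4·(-190) = 1274
Policy A (F − 60, Z − 8):
  Z = 84 − 8 = 76
  A = 24
  F = 206 − 5·76 + 24 (−60 from intervention) = -210
  J = 142 + 5·76 − 2·24 − 4·(-210) = 1314
ΔJ = 1314 − 1274 = 40; ΔF = -210 − (-190) = -20
Score = (-2)·40 + 4·(-20) = -160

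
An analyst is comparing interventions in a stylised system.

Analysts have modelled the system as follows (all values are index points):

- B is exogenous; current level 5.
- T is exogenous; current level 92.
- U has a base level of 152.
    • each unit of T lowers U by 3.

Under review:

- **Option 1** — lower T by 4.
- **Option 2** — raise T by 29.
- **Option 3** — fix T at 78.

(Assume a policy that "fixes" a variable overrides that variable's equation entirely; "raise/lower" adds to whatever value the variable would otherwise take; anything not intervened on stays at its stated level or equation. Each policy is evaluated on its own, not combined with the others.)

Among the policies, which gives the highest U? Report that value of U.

Option 1 (T − 4):
  T = 92 − 4 = 88
  U = 152 − 3·88 = -112
Option 2 (T + 29):
  T = 92 + 29 = 121
  U = 152 − 3·121 = -211
Option 3 (T := 78):
  T = 78
  U = 152 − 3·78 = -82
Comparing — Option 1: U=-112, Option 2: U=-211, Option 3: U=-82. Highest is -82 (Option 3).

-82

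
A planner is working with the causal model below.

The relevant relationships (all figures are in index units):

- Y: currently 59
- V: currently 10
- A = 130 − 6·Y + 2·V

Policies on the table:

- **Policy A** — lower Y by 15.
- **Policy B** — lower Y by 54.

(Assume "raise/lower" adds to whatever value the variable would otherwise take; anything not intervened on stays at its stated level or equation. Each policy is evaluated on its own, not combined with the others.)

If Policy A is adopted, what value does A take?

-114

Policy A (Y − 15):
  Y = 59 − 15 = 44
  V = 10
  A = 130 − 6·44 + 2·10 = -114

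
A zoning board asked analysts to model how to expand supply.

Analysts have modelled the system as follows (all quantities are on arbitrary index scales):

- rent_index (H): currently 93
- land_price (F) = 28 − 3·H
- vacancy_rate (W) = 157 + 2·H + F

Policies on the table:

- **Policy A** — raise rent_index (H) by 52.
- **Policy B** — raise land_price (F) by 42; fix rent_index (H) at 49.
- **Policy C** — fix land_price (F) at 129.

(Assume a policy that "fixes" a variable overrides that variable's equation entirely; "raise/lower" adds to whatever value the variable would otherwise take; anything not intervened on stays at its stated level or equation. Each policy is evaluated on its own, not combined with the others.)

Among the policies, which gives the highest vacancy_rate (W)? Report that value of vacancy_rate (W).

Policy A (H + 52):
  H = 93 + 52 = 145
  F = 28 − 3·145 = -407
  W = 157 + 2·145 + (-407) = 40
Policy B (F + 42, H := 49):
  H = 49
  F = 28 − 3·49 (+42 from intervention) = -77
  W = 157 + 2·49 + (-77) = 178
Policy C (F := 129):
  H = 93
  F = 129
  W = 157 + 2·93 + 129 = 472
Comparing — Policy A: W=40, Policy B: W=178, Policy C: W=472. Highest is 472 (Policy C).

472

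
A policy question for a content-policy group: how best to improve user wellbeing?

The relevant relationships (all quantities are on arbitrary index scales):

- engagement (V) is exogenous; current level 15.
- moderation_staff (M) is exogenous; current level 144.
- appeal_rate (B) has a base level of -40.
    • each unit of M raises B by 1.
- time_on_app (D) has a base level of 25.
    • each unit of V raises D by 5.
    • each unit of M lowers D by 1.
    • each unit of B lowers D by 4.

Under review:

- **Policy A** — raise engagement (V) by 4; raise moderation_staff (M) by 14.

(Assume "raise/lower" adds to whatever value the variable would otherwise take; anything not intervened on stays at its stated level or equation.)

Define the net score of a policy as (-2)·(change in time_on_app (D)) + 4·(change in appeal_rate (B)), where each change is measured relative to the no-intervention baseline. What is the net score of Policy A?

Baseline:
  V = 15
  M = 144
  B = -40 + 144 = 104
  D = 25 + 5·15 − 144 − 4·104 = -460
Policy A (V + 4, M + 14):
  V = 15 + 4 = 19
  M = 144 + 14 = 158
  B = -40 + 158 = 118
  D = 25 + 5·19 − 158 − 4·118 = -510
ΔD = -510 − (-460) = -50; ΔB = 118 − 104 = 14
Score = (-2)·(-50) + 4·14 = 156

156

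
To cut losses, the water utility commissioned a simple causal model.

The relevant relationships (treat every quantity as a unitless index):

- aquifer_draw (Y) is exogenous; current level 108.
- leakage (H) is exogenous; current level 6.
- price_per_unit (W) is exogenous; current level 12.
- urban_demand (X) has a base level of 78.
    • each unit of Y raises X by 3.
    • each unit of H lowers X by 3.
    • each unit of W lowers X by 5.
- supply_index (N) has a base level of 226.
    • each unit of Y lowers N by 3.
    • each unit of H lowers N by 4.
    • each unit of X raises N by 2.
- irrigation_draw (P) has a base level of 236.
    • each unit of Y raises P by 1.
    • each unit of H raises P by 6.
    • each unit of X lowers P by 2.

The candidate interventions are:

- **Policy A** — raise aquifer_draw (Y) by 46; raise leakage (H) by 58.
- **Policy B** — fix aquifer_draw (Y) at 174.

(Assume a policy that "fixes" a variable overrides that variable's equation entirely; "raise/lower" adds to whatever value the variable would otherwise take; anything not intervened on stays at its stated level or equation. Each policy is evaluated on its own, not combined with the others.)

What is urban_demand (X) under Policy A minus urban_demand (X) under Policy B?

Policy A (Y + 46, H + 58):
  Y = 108 + 46 = 154
  H = 6 + 58 = 64
  W = 12
  X = 78 + 3·154 − 3·64 − 5·12 = 288
Policy B (Y := 174):
  Y = 174
  H = 6
  W = 12
  X = 78 + 3·174 − 3·6 − 5·12 = 522
X: 288 − 522 = -234

-234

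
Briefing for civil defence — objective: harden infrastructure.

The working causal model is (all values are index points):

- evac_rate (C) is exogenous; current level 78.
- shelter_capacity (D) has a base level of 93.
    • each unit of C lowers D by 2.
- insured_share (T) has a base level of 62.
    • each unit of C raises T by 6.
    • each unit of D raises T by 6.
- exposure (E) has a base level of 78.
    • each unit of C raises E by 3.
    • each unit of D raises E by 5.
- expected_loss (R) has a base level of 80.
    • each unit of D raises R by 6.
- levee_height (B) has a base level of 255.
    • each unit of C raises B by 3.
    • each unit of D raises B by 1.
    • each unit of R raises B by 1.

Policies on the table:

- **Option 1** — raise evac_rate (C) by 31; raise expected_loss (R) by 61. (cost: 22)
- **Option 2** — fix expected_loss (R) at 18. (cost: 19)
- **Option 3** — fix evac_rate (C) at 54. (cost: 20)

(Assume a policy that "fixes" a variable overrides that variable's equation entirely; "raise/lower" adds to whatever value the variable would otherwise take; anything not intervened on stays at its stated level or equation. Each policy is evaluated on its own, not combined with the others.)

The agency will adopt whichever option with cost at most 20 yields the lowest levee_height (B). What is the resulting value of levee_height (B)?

Option 2 (R := 18):
  C = 78
  D = 93 − 2·78 = -63
  R = 18
  B = 255 + 3·78 + (-63) + 18 = 444
Option 3 (C := 54):
  C = 54
  D = 93 − 2·54 = -15
  R = 80 + 6·(-15) = -10
  B = 255 + 3·54 + (-15) + (-10) = 392
Comparing — Option 2: B=444, Option 3: B=392. Lowest is 392 (Option 3).

392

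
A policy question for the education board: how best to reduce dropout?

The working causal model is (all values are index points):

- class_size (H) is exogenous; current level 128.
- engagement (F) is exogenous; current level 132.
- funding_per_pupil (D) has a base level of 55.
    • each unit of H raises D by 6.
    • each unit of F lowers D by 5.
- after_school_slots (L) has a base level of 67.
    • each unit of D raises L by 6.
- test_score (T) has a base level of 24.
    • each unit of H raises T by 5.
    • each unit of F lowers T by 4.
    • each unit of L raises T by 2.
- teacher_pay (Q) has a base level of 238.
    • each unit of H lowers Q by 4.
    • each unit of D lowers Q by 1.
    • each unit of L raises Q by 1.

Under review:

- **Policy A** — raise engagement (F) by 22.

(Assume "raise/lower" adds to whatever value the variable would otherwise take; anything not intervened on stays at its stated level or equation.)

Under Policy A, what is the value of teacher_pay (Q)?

Policy A (F + 22):
  H = 128
  F = 132 + 22 = 154
  D = 55 + 6·128 − 5·154 = 53
  L = 67 + 6·53 = 385
  Q = 238 − 4·128 − 53 + 385 = 58

58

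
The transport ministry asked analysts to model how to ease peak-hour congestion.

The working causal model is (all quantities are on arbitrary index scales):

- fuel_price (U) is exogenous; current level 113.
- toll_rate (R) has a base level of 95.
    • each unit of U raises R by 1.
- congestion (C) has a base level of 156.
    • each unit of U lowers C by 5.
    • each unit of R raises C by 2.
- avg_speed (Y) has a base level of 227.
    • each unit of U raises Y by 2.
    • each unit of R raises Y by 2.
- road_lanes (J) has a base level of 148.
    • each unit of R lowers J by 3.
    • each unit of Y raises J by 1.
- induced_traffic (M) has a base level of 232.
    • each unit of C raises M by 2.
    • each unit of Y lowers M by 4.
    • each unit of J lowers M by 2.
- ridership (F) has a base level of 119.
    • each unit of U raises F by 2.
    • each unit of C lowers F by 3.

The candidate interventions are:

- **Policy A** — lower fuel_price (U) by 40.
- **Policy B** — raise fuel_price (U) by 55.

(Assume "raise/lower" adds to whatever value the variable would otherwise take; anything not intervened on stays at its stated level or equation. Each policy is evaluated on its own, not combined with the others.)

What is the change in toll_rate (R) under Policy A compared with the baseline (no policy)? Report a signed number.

-40

Baseline:
  U = 113
  R = 95 + 113 = 208
Policy A (U − 40):
  U = 113 − 40 = 73
  R = 95 + 73 = 168
Change in R: 168 − 208 = -40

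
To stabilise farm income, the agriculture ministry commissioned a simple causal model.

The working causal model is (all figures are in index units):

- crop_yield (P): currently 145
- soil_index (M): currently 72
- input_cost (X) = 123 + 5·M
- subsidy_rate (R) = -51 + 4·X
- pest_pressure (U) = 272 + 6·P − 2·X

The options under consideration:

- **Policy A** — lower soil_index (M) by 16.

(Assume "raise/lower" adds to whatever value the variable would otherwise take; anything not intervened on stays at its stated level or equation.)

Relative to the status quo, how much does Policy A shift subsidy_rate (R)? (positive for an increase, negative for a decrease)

Baseline:
  M = 72
  X = 123 + 5·72 = 483
  R = -51 + 4·483 = 1881
Policy A (M − 16):
  M = 72 − 16 = 56
  X = 123 + 5·56 = 403
  R = -51 + 4·403 = 1561
Change in R: 1561 − 1881 = -320

-320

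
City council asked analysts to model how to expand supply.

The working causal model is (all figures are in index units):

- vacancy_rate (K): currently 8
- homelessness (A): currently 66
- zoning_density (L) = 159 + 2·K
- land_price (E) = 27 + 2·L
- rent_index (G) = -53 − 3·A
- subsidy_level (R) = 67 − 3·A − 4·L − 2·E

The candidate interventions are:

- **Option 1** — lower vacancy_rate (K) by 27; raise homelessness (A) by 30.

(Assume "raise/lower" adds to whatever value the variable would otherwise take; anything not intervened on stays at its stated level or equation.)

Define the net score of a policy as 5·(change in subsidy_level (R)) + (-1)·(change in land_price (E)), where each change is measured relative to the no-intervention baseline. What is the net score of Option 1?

Baseline:
  K = 8
  A = 66
  L = 159 + 2·8 = 175
  E = 27 + 2·175 = 377
  R = 67 − 3·66 − 4·175 − 2·377 = -1585
Option 1 (K − 27, A + 30):
  K = 8 − 27 = -19
  A = 66 + 30 = 96
  L = 159 + 2·(-19) = 121
  E = 27 + 2·121 = 269
  R = 67 − 3·96 − 4·121 − 2·269 = -1243
ΔR = -1243 − (-1585) = 342; ΔE = 269 − 377 = -108
Score = 5·342 + (-1)·(-108) = 1818

1818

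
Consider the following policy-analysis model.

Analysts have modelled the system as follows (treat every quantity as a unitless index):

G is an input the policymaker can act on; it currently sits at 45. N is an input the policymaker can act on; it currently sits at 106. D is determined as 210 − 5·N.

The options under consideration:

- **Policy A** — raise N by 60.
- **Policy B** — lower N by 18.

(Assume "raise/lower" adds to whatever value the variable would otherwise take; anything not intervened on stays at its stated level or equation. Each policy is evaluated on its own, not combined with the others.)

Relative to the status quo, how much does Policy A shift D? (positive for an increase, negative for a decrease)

-300

Baseline:
  N = 106
  D = 210 − 5·106 = -320
Policy A (N + 60):
  N = 106 + 60 = 166
  D = 210 − 5·166 = -620
Change in D: -620 − (-320) = -300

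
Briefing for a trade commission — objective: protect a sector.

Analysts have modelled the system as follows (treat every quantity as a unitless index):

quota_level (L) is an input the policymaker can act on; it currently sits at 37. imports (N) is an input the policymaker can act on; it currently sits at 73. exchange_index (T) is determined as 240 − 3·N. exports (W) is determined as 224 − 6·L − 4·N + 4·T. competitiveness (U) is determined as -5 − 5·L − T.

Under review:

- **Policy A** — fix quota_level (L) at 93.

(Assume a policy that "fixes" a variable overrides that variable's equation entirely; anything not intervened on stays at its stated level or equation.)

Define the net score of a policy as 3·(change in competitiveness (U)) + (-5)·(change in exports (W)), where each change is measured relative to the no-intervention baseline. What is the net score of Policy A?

840

Baseline:
  L = 37
  N = 73
  T = 240 − 3·73 = 21
  W = 224 − 6·37 − 4·73 + 4·21 = -206
  U = -5 − 5·37 − 21 = -211
Policy A (L := 93):
  L = 93
  N = 73
  T = 240 − 3·73 = 21
  W = 224 − 6·93 − 4·73 + 4·21 = -542
  U = -5 − 5·93 − 21 = -491
ΔU = -491 − (-211) = -280; ΔW = -542 − (-206) = -336
Score = 3·(-280) + (-5)·(-336) = 840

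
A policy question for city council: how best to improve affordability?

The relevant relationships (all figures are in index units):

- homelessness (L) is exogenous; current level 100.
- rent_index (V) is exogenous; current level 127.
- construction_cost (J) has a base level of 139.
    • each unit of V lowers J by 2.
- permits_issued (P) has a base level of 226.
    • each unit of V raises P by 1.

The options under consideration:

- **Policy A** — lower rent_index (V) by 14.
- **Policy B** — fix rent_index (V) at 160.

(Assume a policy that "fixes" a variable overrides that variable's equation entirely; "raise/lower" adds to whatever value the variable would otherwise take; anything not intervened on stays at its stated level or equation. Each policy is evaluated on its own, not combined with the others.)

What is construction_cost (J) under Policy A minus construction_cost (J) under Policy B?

94

Policy A (V − 14):
  V = 127 − 14 = 113
  J = 139 − 2·113 = -87
Policy B (V := 160):
  V = 160
  J = 139 − 2·160 = -181
J: -87 − (-181) = 94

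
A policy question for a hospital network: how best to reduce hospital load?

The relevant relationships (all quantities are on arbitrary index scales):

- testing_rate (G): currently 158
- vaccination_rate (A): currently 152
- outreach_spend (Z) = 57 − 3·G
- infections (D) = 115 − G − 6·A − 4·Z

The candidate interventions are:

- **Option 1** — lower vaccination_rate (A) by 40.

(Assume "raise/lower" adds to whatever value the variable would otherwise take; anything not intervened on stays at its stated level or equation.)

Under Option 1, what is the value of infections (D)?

953

Option 1 (A − 40):
  G = 158
  A = 152 − 40 = 112
  Z = 57 − 3·158 = -417
  D = 115 − 158 − 6·112 − 4·(-417) = 953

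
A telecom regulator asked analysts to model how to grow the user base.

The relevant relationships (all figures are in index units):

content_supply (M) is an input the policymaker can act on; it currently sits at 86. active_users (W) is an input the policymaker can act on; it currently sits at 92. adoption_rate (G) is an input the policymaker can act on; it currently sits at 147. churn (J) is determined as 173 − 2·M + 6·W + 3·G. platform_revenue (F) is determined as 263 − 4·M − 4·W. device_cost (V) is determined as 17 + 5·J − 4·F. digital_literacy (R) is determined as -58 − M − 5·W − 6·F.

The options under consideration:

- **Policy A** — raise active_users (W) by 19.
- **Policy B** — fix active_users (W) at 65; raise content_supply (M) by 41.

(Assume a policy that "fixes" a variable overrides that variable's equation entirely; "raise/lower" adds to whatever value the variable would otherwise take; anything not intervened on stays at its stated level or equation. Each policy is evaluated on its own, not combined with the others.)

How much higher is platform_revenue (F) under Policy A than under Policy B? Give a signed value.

Policy A (W + 19):
  M = 86
  W = 92 + 19 = 111
  F = 263 − 4·86 − 4·111 = -525
Policy B (W := 65, M + 41):
  M = 86 + 41 = 127
  W = 65
  F = 263 − 4·127 − 4·65 = -505
F: -525 − (-505) = -20

-20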